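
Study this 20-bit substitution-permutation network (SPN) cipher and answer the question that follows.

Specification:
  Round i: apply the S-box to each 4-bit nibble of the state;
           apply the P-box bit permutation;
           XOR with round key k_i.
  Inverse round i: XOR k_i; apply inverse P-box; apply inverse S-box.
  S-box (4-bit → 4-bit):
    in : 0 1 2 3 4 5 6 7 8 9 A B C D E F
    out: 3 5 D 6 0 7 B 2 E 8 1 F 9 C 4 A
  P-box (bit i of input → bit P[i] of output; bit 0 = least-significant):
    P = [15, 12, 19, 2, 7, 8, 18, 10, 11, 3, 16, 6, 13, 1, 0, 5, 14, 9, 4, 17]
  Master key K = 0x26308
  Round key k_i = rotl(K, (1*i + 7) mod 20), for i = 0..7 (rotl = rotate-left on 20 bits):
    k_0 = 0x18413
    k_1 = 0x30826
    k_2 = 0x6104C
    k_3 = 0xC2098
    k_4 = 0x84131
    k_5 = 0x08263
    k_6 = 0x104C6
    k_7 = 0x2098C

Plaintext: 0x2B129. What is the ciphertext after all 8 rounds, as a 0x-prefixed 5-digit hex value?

0xFA2B0

s_0 = plaintext = 0x2B129
s_1 = Round(s_0, k_0) = 0x6E8A4
s_2 = Round(s_1, k_1) = 0x04AEF
s_3 = Round(s_2, k_2) = 0x24A48
s_4 = Round(s_3, k_3) = 0x6788C
s_5 = Round(s_4, k_4) = 0xF867F
s_6 = Round(s_5, k_5) = 0x2990C
s_7 = Round(s_6, k_6) = 0x3C532
s_8 = Round(s_7, k_7) = 0xFA2B0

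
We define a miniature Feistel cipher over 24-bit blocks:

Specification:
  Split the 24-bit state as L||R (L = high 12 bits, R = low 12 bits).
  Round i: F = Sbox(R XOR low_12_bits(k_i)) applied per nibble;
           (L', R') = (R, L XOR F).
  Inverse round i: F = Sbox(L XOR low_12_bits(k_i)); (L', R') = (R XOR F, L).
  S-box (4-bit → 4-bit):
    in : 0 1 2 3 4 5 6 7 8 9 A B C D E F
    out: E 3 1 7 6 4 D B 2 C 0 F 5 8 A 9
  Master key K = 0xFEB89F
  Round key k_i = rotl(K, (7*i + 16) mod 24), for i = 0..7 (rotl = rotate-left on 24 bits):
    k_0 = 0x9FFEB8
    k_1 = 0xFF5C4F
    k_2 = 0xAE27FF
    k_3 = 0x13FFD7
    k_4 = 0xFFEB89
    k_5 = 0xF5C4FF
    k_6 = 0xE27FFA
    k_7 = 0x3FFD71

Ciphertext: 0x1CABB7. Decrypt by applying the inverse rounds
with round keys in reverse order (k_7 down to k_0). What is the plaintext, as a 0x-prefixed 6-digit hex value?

s_0 = ciphertext = 0x1CABB7
s_1 = InvRound(s_0, k_7) = 0xE481CA
s_2 = InvRound(s_1, k_6) = 0x23BE48
s_3 = InvRound(s_2, k_5) = 0x31E23B
s_4 = InvRound(s_3, k_4) = 0x0F031E
s_5 = InvRound(s_4, k_3) = 0xA050F0
s_6 = InvRound(s_5, k_2) = 0x860A05
s_7 = InvRound(s_6, k_1) = 0xC1C860
s_8 = InvRound(s_7, k_0) = 0x966C1C

0x966C1C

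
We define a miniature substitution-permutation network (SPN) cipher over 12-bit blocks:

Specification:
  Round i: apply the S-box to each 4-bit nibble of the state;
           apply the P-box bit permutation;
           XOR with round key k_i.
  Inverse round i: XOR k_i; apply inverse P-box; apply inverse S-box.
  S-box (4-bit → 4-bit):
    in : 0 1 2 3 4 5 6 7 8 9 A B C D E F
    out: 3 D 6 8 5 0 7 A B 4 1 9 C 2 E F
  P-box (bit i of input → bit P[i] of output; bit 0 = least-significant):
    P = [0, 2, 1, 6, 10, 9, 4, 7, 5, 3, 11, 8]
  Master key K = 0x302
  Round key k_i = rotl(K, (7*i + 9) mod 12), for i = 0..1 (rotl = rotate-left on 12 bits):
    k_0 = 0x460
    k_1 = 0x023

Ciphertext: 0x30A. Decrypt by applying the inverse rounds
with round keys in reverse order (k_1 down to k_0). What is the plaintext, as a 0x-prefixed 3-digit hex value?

0x619

s_0 = ciphertext = 0x30A
s_1 = InvRound(s_0, k_1) = 0x8DA
s_2 = InvRound(s_1, k_0) = 0x619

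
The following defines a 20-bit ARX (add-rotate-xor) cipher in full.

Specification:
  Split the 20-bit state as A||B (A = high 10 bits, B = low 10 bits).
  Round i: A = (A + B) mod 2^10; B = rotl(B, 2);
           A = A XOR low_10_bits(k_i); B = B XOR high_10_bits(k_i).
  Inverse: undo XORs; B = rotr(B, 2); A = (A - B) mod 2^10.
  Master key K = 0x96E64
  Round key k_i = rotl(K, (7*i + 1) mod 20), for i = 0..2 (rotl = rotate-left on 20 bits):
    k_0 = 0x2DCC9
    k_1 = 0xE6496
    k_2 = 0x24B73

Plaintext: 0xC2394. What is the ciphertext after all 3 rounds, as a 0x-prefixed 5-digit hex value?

s_0 = plaintext = 0xC2394
s_1 = Round(s_0, k_0) = 0x956E4
s_2 = Round(s_1, k_1) = 0x6BC0B
s_3 = Round(s_2, k_2) = 0xB24BE

0xB24BE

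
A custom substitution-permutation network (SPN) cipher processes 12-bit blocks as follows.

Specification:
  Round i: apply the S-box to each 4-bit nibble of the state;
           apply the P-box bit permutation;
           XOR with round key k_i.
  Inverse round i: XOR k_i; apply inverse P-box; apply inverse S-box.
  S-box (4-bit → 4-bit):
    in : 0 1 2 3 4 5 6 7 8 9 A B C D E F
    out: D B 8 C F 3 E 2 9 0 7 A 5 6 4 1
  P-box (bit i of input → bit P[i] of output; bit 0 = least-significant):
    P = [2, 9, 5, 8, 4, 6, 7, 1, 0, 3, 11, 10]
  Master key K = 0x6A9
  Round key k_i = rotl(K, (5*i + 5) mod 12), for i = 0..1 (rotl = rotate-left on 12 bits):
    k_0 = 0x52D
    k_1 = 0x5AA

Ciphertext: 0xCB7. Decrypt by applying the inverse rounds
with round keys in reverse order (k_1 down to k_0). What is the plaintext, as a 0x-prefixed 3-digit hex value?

0x0A1

s_0 = ciphertext = 0xCB7
s_1 = InvRound(s_0, k_1) = 0xAF8
s_2 = InvRound(s_1, k_0) = 0x0A1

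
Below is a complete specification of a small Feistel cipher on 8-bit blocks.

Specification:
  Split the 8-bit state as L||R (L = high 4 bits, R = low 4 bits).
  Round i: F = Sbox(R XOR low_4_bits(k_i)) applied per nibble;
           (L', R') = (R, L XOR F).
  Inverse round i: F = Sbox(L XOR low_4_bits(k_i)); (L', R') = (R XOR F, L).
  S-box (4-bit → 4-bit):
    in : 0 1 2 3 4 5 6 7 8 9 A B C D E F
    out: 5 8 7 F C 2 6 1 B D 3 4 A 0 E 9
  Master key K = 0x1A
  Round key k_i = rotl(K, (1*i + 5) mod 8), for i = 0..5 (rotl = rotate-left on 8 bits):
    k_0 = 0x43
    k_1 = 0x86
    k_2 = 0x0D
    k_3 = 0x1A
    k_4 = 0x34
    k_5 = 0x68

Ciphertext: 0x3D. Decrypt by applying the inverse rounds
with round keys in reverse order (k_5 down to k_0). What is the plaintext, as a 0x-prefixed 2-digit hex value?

s_0 = ciphertext = 0x3D
s_1 = InvRound(s_0, k_5) = 0x93
s_2 = InvRound(s_1, k_4) = 0x39
s_3 = InvRound(s_2, k_3) = 0x43
s_4 = InvRound(s_3, k_2) = 0xE4
s_5 = InvRound(s_4, k_1) = 0xFE
s_6 = InvRound(s_5, k_0) = 0x4F

0x4F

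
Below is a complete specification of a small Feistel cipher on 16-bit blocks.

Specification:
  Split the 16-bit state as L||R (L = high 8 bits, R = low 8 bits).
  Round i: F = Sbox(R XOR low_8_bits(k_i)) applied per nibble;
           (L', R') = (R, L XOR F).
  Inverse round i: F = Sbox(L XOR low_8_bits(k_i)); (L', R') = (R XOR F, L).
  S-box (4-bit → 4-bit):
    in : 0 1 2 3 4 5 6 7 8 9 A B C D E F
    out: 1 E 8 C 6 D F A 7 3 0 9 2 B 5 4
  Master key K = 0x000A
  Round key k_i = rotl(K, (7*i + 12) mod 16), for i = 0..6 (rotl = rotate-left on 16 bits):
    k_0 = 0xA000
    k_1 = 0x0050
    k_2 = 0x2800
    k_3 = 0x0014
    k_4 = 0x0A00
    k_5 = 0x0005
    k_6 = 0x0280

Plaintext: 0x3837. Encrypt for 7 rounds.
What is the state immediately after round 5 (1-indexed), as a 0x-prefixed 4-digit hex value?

0xB7AC

s_0 = plaintext = 0x3837
s_1 = Round(s_0, k_0) = 0x37F2
s_2 = Round(s_1, k_1) = 0xF23F
s_3 = Round(s_2, k_2) = 0x3F36
s_4 = Round(s_3, k_3) = 0x36B7
s_5 = Round(s_4, k_4) = 0xB7AC
s_6 = Round(s_5, k_5) = 0xACB4
s_7 = Round(s_6, k_6) = 0xB46A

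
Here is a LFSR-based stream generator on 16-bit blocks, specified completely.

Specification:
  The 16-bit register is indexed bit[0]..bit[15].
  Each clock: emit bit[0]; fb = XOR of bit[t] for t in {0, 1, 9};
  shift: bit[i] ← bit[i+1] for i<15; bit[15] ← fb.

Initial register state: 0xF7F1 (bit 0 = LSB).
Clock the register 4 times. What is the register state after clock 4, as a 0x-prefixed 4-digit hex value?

reg_0 = 0xF7F1
clock 1: out=1, reg = 0x7BF8
clock 2: out=0, reg = 0xBDFC
clock 3: out=0, reg = 0x5EFE
clock 4: out=0, reg = 0x2F7F

0x2F7F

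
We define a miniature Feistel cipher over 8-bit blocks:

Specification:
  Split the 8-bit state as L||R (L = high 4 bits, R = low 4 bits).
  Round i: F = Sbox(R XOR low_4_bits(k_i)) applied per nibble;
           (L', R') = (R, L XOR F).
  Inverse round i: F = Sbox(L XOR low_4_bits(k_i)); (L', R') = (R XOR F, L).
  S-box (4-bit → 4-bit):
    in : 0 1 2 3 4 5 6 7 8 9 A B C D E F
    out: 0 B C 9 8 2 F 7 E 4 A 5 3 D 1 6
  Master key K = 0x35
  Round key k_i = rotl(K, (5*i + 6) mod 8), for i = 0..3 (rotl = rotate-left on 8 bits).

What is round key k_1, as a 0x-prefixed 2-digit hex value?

K = 0x35
k_0 = rotl(K, (5*0+6) mod 8) = rotl(K, 6) = 0x4D
k_1 = rotl(K, (5*1+6) mod 8) = rotl(K, 3) = 0xA9

0xA9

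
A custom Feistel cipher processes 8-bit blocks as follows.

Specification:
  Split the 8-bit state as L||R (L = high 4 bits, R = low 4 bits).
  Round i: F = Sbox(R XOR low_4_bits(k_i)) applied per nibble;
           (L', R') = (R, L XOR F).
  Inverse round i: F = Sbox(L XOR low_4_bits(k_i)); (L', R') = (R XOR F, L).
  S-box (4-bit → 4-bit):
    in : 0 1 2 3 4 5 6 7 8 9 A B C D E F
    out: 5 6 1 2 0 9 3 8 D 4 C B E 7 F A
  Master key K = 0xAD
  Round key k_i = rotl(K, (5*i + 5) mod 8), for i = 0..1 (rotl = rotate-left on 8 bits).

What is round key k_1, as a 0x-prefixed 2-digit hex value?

0xB6

K = 0xAD
k_0 = rotl(K, (5*0+5) mod 8) = rotl(K, 5) = 0xB5
k_1 = rotl(K, (5*1+5) mod 8) = rotl(K, 2) = 0xB6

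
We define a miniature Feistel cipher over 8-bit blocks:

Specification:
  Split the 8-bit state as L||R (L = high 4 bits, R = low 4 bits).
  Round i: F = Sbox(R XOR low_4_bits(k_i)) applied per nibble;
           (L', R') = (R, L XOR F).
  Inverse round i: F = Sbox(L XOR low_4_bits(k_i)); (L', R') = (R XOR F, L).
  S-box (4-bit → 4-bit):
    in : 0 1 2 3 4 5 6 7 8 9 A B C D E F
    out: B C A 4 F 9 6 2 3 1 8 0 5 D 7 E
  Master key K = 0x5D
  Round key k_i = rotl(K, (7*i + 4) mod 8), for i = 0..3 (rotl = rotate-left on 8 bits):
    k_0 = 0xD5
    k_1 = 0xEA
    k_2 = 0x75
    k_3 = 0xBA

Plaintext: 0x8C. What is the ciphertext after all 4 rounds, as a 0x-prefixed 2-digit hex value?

s_0 = plaintext = 0x8C
s_1 = Round(s_0, k_0) = 0xC9
s_2 = Round(s_1, k_1) = 0x98
s_3 = Round(s_2, k_2) = 0x84
s_4 = Round(s_3, k_3) = 0x4F

0x4F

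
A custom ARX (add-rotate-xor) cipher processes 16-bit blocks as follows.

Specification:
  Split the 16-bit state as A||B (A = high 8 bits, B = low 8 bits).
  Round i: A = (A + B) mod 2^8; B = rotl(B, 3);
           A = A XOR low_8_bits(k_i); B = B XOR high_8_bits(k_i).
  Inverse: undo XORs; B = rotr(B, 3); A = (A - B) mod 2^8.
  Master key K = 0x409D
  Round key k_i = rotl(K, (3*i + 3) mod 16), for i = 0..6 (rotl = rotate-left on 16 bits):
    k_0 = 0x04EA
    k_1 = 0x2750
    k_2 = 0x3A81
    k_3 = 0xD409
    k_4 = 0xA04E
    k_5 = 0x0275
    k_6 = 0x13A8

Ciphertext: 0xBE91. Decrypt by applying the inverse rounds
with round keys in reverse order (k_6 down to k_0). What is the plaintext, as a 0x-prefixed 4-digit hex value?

s_0 = ciphertext = 0xBE91
s_1 = InvRound(s_0, k_6) = 0xC650
s_2 = InvRound(s_1, k_5) = 0x694A
s_3 = InvRound(s_2, k_4) = 0xCA5D
s_4 = InvRound(s_3, k_3) = 0x9231
s_5 = InvRound(s_4, k_2) = 0xB261
s_6 = InvRound(s_5, k_1) = 0x1AC8
s_7 = InvRound(s_6, k_0) = 0x5799

0x5799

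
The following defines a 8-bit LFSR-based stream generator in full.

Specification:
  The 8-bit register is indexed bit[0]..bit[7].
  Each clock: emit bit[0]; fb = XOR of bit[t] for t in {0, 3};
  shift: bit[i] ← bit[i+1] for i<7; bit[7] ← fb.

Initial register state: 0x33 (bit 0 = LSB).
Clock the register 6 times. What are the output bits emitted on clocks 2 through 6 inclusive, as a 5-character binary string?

10011

reg_0 = 0x33
clock 1: out=1, reg = 0x99
clock 2: out=1, reg = 0x4C
clock 3: out=0, reg = 0xA6
clock 4: out=0, reg = 0x53
clock 5: out=1, reg = 0xA9
clock 6: out=1, reg = 0x54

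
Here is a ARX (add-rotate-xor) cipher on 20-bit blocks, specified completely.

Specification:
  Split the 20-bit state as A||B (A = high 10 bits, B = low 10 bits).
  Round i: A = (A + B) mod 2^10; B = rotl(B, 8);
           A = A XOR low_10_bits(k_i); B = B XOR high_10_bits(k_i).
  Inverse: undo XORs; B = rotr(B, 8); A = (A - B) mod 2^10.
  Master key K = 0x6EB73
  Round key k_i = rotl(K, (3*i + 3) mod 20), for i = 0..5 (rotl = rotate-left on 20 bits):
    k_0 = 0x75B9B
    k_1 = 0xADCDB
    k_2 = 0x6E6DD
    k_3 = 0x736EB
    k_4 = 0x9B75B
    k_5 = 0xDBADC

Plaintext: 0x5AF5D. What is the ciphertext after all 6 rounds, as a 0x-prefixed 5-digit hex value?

s_0 = plaintext = 0x5AF5D
s_1 = Round(s_0, k_0) = 0xD4C01
s_2 = Round(s_1, k_1) = 0xE3FB7
s_3 = Round(s_2, k_2) = 0x66E54
s_4 = Round(s_3, k_3) = 0x41158
s_5 = Round(s_4, k_4) = 0x41E3B
s_6 = Round(s_5, k_5) = 0x678E0

0x678E0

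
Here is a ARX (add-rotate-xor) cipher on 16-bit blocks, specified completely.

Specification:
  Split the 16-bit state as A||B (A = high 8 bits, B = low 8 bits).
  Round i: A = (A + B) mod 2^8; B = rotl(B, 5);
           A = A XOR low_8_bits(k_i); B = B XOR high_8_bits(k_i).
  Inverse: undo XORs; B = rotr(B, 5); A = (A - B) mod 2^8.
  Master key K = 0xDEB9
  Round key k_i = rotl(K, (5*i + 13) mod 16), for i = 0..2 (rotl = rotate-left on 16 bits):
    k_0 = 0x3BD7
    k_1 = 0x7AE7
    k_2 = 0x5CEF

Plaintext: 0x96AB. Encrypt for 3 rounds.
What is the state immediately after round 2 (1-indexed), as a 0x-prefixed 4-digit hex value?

0x03B3

s_0 = plaintext = 0x96AB
s_1 = Round(s_0, k_0) = 0x964E
s_2 = Round(s_1, k_1) = 0x03B3
s_3 = Round(s_2, k_2) = 0x592A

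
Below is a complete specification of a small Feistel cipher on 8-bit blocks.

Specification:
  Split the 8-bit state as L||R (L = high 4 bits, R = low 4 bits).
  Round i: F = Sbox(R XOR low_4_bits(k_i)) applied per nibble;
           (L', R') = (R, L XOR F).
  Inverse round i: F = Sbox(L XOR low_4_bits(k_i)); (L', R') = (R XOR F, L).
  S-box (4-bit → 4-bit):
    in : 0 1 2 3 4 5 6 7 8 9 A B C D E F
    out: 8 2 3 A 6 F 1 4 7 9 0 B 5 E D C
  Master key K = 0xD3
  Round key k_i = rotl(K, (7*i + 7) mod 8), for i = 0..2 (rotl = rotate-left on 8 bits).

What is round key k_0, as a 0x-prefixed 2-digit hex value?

0xE9

K = 0xD3
k_0 = rotl(K, (7*0+7) mod 8) = rotl(K, 7) = 0xE9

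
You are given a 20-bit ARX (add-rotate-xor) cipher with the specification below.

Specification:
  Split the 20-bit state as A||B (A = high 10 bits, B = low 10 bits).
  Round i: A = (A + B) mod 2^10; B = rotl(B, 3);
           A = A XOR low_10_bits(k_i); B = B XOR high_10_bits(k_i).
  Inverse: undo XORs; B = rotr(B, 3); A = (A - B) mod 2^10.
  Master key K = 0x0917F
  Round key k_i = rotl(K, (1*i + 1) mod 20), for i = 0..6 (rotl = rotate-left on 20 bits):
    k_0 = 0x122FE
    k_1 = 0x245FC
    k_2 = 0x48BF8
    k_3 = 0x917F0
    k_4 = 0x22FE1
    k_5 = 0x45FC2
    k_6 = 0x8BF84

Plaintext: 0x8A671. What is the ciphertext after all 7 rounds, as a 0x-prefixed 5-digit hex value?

s_0 = plaintext = 0x8A671
s_1 = Round(s_0, k_0) = 0x993C4
s_2 = Round(s_1, k_1) = 0xF52B6
s_3 = Round(s_2, k_2) = 0x5C897
s_4 = Round(s_3, k_3) = 0x7E6FC
s_5 = Round(s_4, k_4) = 0xC536E
s_6 = Round(s_5, k_5) = 0x50261
s_7 = Round(s_6, k_6) = 0x09523

0x09523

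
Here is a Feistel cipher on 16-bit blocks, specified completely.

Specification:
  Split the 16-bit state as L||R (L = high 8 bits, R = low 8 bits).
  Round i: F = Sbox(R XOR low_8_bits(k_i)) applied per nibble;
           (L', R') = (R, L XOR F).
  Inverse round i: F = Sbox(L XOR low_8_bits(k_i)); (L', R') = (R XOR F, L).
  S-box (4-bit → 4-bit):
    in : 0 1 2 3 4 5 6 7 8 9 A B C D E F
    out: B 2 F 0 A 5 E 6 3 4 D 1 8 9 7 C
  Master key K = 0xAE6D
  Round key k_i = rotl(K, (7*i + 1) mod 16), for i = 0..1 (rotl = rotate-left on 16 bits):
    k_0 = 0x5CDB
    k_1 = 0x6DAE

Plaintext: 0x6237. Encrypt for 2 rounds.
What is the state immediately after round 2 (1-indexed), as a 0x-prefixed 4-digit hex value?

0x1A2D

s_0 = plaintext = 0x6237
s_1 = Round(s_0, k_0) = 0x371A
s_2 = Round(s_1, k_1) = 0x1A2D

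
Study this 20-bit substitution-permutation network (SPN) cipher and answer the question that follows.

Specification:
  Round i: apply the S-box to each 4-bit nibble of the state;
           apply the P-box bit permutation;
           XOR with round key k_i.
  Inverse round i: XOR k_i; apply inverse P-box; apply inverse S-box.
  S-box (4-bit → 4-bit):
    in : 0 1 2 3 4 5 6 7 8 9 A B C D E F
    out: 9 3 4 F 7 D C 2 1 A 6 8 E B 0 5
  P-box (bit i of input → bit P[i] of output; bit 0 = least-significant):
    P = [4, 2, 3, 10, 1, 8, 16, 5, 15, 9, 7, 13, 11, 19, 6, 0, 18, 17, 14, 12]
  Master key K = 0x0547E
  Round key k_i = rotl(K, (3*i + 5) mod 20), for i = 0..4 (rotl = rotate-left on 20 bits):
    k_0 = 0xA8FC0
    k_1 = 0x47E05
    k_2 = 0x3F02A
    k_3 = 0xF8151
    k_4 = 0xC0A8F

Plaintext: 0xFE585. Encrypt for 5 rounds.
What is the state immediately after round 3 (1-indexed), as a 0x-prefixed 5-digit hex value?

0x6A847

s_0 = plaintext = 0xFE585
s_1 = Round(s_0, k_0) = 0xE6B5A
s_2 = Round(s_1, k_1) = 0x55E6A
s_3 = Round(s_2, k_2) = 0x6A847
s_4 = Round(s_3, k_3) = 0x65017
s_5 = Round(s_4, k_4) = 0xCF3C8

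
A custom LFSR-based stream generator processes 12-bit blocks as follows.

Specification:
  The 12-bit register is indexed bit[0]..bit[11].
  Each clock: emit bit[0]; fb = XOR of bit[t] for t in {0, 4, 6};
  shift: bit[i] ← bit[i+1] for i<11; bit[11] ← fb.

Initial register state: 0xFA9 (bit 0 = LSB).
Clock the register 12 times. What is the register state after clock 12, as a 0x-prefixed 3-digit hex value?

0x92D

reg_0 = 0xFA9
clock 1: out=1, reg = 0xFD4
clock 2: out=0, reg = 0x7EA
clock 3: out=0, reg = 0xBF5
clock 4: out=1, reg = 0xDFA
clock 5: out=0, reg = 0x6FD
clock 6: out=1, reg = 0xB7E
clock 7: out=0, reg = 0x5BF
clock 8: out=1, reg = 0x2DF
clock 9: out=1, reg = 0x96F
clock 10: out=1, reg = 0x4B7
clock 11: out=1, reg = 0x25B
clock 12: out=1, reg = 0x92D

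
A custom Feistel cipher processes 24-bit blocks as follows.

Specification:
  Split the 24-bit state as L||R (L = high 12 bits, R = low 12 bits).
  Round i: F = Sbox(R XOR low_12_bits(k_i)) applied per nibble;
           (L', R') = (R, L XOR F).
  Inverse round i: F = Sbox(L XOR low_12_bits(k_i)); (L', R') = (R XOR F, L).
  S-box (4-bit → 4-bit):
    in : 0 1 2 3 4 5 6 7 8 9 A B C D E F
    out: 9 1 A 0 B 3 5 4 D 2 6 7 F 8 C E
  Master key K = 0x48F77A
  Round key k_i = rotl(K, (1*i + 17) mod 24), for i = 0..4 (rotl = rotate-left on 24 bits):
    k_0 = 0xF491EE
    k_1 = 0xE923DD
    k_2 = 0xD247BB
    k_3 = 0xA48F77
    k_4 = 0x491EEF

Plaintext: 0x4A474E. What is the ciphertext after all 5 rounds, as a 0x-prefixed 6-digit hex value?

0x014BE5

s_0 = plaintext = 0x4A474E
s_1 = Round(s_0, k_0) = 0x74E1CD
s_2 = Round(s_1, k_1) = 0x1CDD57
s_3 = Round(s_2, k_2) = 0xD57702
s_4 = Round(s_3, k_3) = 0x702014
s_5 = Round(s_4, k_4) = 0x014BE5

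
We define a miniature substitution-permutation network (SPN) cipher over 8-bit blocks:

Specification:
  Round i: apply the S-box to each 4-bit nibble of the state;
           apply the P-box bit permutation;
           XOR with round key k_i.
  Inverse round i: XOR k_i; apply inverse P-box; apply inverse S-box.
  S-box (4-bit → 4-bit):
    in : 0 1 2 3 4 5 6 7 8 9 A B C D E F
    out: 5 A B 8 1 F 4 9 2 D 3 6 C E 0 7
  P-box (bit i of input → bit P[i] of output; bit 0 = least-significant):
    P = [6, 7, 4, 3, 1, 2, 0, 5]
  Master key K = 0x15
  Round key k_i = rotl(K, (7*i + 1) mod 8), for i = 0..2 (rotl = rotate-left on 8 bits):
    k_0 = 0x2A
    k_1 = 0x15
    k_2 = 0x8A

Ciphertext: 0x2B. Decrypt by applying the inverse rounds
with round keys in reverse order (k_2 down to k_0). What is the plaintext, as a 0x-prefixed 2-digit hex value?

s_0 = ciphertext = 0x2B
s_1 = InvRound(s_0, k_2) = 0xC8
s_2 = InvRound(s_1, k_1) = 0xB5
s_3 = InvRound(s_2, k_0) = 0xFD

0xFD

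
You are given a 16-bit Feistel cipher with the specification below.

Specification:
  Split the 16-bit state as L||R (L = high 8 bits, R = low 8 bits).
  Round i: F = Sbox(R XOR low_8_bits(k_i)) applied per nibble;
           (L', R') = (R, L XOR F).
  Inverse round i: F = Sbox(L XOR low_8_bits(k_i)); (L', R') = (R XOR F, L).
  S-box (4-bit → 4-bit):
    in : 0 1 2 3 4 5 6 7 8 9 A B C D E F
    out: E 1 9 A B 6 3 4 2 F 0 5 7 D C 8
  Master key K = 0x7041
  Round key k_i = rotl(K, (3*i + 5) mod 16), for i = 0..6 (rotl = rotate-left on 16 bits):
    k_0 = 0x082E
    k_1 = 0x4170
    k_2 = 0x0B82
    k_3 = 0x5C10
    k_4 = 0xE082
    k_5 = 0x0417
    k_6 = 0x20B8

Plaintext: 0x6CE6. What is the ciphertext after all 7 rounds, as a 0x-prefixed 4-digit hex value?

s_0 = plaintext = 0x6CE6
s_1 = Round(s_0, k_0) = 0xE61E
s_2 = Round(s_1, k_1) = 0x1EDA
s_3 = Round(s_2, k_2) = 0xDA7C
s_4 = Round(s_3, k_3) = 0x7CED
s_5 = Round(s_4, k_4) = 0xED44
s_6 = Round(s_5, k_5) = 0x4487
s_7 = Round(s_6, k_6) = 0x87EC

0x87EC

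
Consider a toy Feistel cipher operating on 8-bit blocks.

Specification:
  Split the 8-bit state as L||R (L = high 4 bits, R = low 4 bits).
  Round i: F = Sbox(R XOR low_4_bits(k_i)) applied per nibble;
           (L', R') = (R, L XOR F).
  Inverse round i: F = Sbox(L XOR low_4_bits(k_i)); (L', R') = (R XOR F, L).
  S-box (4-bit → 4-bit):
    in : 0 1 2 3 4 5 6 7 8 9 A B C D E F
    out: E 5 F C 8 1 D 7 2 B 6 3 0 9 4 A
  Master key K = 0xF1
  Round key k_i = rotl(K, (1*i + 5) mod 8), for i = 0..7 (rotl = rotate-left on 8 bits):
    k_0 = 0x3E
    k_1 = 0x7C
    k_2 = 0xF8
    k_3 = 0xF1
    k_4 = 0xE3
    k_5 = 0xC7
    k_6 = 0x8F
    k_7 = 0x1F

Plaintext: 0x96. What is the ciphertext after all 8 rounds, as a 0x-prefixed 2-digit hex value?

s_0 = plaintext = 0x96
s_1 = Round(s_0, k_0) = 0x6B
s_2 = Round(s_1, k_1) = 0xB1
s_3 = Round(s_2, k_2) = 0x10
s_4 = Round(s_3, k_3) = 0x04
s_5 = Round(s_4, k_4) = 0x47
s_6 = Round(s_5, k_5) = 0x7A
s_7 = Round(s_6, k_6) = 0xA6
s_8 = Round(s_7, k_7) = 0x61

0x61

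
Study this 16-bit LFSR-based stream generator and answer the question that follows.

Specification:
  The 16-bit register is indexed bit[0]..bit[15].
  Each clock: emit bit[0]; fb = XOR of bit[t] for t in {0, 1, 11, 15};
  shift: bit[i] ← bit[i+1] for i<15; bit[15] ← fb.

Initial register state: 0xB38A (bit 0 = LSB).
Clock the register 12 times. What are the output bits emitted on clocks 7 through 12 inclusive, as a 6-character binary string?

reg_0 = 0xB38A
clock 1: out=0, reg = 0x59C5
clock 2: out=1, reg = 0x2CE2
clock 3: out=0, reg = 0x1671
clock 4: out=1, reg = 0x8B38
clock 5: out=0, reg = 0x459C
clock 6: out=0, reg = 0x22CE
clock 7: out=0, reg = 0x9167
clock 8: out=1, reg = 0xC8B3
clock 9: out=1, reg = 0x6459
clock 10: out=1, reg = 0xB22C
clock 11: out=0, reg = 0xD916
clock 12: out=0, reg = 0xEC8B

011100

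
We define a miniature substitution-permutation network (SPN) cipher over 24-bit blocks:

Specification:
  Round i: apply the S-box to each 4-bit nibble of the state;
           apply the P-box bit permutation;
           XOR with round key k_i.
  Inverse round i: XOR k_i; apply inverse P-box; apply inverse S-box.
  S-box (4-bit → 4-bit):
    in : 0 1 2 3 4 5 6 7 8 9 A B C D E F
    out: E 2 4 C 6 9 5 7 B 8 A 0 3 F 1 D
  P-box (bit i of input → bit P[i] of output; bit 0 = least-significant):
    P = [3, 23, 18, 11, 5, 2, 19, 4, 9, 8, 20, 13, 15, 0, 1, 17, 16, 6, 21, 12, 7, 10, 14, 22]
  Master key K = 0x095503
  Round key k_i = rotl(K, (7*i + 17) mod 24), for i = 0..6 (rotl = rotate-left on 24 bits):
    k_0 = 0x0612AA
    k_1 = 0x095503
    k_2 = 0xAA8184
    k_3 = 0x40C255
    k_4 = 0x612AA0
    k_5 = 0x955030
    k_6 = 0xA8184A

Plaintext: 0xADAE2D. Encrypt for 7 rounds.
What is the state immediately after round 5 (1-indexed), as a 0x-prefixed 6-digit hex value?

s_0 = plaintext = 0xADAE2D
s_1 = Round(s_0, k_0) = 0xE90CE3
s_2 = Round(s_1, k_1) = 0x0F4EA0
s_3 = Round(s_2, k_2) = 0x4FDF93
s_4 = Round(s_3, k_3) = 0x773C46
s_5 = Round(s_4, k_4) = 0x4E6D6E
s_6 = Round(s_5, k_5) = 0x8CB71A
s_7 = Round(s_6, k_6) = 0x79178E

0x4E6D6E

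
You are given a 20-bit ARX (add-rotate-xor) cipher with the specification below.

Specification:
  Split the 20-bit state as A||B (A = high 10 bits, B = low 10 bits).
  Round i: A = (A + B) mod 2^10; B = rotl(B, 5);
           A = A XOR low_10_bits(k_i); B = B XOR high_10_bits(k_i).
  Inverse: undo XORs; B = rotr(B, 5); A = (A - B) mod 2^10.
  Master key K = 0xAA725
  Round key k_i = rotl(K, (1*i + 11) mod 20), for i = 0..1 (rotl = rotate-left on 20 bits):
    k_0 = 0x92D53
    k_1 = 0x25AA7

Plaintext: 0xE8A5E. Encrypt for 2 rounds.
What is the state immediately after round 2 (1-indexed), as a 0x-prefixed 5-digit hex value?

s_0 = plaintext = 0xE8A5E
s_1 = Round(s_0, k_0) = 0xD4D99
s_2 = Round(s_1, k_1) = 0x92FBA

0x92FBA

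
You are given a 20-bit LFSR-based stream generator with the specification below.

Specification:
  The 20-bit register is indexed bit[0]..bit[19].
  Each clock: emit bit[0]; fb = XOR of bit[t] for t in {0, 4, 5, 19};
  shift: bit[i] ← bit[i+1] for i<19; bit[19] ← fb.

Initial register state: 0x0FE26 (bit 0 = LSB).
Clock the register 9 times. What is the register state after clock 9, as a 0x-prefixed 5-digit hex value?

reg_0 = 0x0FE26
clock 1: out=0, reg = 0x87F13
clock 2: out=1, reg = 0xC3F89
clock 3: out=1, reg = 0x61FC4
clock 4: out=0, reg = 0x30FE2
clock 5: out=0, reg = 0x987F1
clock 6: out=1, reg = 0x4C3F8
clock 7: out=0, reg = 0x261FC
clock 8: out=0, reg = 0x130FE
clock 9: out=0, reg = 0x0987F

0x0987F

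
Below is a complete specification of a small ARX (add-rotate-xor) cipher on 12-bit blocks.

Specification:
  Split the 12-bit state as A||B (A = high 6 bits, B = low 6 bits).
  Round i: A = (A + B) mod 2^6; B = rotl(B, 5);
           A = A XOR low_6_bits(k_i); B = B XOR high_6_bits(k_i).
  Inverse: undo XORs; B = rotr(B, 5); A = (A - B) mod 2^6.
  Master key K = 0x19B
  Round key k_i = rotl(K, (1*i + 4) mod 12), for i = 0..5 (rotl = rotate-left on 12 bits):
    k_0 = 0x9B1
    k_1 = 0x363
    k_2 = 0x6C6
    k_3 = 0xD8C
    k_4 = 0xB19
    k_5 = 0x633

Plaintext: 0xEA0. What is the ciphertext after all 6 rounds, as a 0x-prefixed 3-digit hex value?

s_0 = plaintext = 0xEA0
s_1 = Round(s_0, k_0) = 0xAF6
s_2 = Round(s_1, k_1) = 0x096
s_3 = Round(s_2, k_2) = 0x790
s_4 = Round(s_3, k_3) = 0x8BE
s_5 = Round(s_4, k_4) = 0xE73
s_6 = Round(s_5, k_5) = 0x7E1

0x7E1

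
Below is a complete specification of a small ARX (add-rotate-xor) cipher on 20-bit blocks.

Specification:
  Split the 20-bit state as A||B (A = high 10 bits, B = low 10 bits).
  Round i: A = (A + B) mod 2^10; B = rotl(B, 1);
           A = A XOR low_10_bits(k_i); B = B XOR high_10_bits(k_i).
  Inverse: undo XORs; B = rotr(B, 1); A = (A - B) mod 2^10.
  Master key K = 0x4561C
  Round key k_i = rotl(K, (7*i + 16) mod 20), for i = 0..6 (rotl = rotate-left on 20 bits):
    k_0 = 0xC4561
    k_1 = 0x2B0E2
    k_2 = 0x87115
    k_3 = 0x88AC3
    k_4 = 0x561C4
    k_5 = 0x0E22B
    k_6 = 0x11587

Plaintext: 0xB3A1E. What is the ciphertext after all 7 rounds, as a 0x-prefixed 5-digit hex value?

s_0 = plaintext = 0xB3A1E
s_1 = Round(s_0, k_0) = 0x6372C
s_2 = Round(s_1, k_1) = 0x16EF5
s_3 = Round(s_2, k_2) = 0x917F7
s_4 = Round(s_3, k_3) = 0x3FDCD
s_5 = Round(s_4, k_4) = 0xC22C2
s_6 = Round(s_5, k_5) = 0xF85BD
s_7 = Round(s_6, k_6) = 0x0673F

0x0673F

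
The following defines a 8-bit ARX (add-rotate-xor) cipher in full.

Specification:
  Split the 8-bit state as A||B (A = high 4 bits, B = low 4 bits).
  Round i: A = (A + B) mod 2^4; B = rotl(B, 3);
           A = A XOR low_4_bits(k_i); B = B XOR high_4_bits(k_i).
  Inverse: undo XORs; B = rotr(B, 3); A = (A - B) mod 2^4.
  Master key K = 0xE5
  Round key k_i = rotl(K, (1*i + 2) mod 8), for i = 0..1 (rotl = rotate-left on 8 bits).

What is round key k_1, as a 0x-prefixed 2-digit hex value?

K = 0xE5
k_0 = rotl(K, (1*0+2) mod 8) = rotl(K, 2) = 0x97
k_1 = rotl(K, (1*1+2) mod 8) = rotl(K, 3) = 0x2F

0x2F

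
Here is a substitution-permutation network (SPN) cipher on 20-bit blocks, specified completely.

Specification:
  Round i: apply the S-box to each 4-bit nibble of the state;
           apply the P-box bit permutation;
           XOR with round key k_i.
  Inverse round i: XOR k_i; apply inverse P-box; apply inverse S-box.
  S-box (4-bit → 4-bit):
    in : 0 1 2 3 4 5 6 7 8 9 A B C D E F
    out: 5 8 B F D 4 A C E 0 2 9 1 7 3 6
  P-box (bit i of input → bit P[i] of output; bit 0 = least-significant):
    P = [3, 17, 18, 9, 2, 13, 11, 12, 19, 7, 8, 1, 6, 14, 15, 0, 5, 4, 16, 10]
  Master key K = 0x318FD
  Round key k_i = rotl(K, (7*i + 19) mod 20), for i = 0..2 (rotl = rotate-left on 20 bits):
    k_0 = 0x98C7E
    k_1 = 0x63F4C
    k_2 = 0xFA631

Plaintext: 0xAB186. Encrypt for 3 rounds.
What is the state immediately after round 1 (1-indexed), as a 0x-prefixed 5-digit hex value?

0xBB62D

s_0 = plaintext = 0xAB186
s_1 = Round(s_0, k_0) = 0xBB62D
s_2 = Round(s_1, k_1) = 0x00BA3
s_3 = Round(s_2, k_2) = 0x0045B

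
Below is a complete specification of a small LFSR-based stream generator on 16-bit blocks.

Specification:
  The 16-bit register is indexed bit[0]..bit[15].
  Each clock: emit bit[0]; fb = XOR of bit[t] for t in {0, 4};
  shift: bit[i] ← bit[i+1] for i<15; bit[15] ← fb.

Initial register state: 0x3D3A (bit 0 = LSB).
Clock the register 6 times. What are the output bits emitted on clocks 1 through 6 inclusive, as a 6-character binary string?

010111

reg_0 = 0x3D3A
clock 1: out=0, reg = 0x9E9D
clock 2: out=1, reg = 0x4F4E
clock 3: out=0, reg = 0x27A7
clock 4: out=1, reg = 0x93D3
clock 5: out=1, reg = 0x49E9
clock 6: out=1, reg = 0xA4F4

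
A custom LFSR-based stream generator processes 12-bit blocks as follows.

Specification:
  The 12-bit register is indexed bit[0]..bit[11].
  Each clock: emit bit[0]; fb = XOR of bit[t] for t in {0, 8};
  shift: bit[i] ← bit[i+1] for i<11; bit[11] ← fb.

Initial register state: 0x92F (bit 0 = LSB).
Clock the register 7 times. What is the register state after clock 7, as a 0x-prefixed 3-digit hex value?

0x8D2

reg_0 = 0x92F
clock 1: out=1, reg = 0x497
clock 2: out=1, reg = 0xA4B
clock 3: out=1, reg = 0xD25
clock 4: out=1, reg = 0x692
clock 5: out=0, reg = 0x349
clock 6: out=1, reg = 0x1A4
clock 7: out=0, reg = 0x8D2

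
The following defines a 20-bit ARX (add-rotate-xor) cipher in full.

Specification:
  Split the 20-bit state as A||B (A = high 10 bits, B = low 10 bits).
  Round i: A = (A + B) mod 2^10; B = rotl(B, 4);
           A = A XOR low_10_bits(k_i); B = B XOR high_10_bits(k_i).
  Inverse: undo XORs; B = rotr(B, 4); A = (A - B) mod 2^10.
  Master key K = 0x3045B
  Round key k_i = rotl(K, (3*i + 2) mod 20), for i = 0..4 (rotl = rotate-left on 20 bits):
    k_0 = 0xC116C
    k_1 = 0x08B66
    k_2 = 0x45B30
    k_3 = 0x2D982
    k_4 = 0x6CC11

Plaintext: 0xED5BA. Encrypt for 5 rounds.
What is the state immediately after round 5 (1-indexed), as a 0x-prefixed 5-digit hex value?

0xBD096

s_0 = plaintext = 0xED5BA
s_1 = Round(s_0, k_0) = 0x00CA2
s_2 = Round(s_1, k_1) = 0xF0E00
s_3 = Round(s_2, k_2) = 0xBCD1E
s_4 = Round(s_3, k_3) = 0x64D52
s_5 = Round(s_4, k_4) = 0xBD096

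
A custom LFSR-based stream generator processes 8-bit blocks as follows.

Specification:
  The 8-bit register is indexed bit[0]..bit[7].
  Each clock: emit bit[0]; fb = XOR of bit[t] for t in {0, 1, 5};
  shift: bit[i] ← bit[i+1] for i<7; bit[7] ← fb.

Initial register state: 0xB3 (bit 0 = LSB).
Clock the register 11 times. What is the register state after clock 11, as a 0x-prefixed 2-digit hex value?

reg_0 = 0xB3
clock 1: out=1, reg = 0xD9
clock 2: out=1, reg = 0xEC
clock 3: out=0, reg = 0xF6
clock 4: out=0, reg = 0x7B
clock 5: out=1, reg = 0xBD
clock 6: out=1, reg = 0x5E
clock 7: out=0, reg = 0xAF
clock 8: out=1, reg = 0xD7
clock 9: out=1, reg = 0x6B
clock 10: out=1, reg = 0xB5
clock 11: out=1, reg = 0x5A

0x5A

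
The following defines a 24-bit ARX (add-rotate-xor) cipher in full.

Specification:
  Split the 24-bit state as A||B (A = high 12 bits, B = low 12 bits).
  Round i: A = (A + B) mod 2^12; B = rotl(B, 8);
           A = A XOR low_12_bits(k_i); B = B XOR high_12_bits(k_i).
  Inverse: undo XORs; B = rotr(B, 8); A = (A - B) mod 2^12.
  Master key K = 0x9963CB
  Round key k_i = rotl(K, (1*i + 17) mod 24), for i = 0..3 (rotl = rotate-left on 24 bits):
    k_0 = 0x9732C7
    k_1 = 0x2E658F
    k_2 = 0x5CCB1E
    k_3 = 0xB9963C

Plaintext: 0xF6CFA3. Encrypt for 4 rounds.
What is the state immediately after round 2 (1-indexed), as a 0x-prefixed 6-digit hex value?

0xDDEB4E

s_0 = plaintext = 0xF6CFA3
s_1 = Round(s_0, k_0) = 0xDC8A89
s_2 = Round(s_1, k_1) = 0xDDEB4E
s_3 = Round(s_2, k_2) = 0x232B78
s_4 = Round(s_3, k_3) = 0xB9632E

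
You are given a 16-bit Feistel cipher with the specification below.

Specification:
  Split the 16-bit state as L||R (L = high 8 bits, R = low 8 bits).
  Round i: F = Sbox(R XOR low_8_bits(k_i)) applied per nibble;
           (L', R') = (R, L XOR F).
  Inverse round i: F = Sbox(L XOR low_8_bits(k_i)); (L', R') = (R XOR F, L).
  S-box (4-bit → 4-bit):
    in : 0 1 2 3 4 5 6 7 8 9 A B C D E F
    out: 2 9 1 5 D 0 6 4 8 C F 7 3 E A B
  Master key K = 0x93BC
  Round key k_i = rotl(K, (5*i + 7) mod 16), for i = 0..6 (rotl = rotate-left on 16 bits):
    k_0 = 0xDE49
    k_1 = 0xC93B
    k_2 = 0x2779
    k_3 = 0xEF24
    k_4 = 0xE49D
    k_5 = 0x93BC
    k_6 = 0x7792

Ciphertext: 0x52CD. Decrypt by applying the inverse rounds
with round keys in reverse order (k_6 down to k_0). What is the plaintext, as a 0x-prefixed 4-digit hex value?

0x4980

s_0 = ciphertext = 0x52CD
s_1 = InvRound(s_0, k_6) = 0xFF52
s_2 = InvRound(s_1, k_5) = 0x87FF
s_3 = InvRound(s_2, k_4) = 0x6087
s_4 = InvRound(s_3, k_3) = 0x5A60
s_5 = InvRound(s_4, k_2) = 0x755A
s_6 = InvRound(s_5, k_1) = 0x8075
s_7 = InvRound(s_6, k_0) = 0x4980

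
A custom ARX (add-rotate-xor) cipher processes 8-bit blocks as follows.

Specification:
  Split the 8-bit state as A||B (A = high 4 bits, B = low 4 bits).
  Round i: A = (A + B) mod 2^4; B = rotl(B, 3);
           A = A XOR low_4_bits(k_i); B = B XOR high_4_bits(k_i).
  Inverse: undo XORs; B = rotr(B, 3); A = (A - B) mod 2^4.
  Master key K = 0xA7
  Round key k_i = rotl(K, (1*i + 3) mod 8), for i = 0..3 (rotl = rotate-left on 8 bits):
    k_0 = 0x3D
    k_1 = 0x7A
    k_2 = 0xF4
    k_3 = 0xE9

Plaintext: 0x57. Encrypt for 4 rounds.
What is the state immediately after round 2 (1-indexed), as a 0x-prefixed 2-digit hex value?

0x33

s_0 = plaintext = 0x57
s_1 = Round(s_0, k_0) = 0x18
s_2 = Round(s_1, k_1) = 0x33
s_3 = Round(s_2, k_2) = 0x26
s_4 = Round(s_3, k_3) = 0x1D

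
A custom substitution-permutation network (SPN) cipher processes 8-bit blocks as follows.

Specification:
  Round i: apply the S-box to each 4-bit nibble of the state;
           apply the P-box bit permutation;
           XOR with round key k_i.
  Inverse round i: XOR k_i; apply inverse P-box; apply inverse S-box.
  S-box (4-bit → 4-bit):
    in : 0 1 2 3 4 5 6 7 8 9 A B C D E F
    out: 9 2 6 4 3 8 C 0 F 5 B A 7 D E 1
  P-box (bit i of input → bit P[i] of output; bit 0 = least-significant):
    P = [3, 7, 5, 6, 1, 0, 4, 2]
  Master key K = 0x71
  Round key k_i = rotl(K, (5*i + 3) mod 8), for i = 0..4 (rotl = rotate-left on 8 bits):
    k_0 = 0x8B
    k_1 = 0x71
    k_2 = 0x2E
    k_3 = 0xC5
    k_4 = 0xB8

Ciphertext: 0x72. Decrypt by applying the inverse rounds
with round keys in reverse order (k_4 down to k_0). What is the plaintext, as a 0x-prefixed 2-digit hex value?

s_0 = ciphertext = 0x72
s_1 = InvRound(s_0, k_4) = 0xFA
s_2 = InvRound(s_1, k_3) = 0x89
s_3 = InvRound(s_2, k_2) = 0xA2
s_4 = InvRound(s_3, k_1) = 0xCB
s_5 = InvRound(s_4, k_0) = 0x75

0x75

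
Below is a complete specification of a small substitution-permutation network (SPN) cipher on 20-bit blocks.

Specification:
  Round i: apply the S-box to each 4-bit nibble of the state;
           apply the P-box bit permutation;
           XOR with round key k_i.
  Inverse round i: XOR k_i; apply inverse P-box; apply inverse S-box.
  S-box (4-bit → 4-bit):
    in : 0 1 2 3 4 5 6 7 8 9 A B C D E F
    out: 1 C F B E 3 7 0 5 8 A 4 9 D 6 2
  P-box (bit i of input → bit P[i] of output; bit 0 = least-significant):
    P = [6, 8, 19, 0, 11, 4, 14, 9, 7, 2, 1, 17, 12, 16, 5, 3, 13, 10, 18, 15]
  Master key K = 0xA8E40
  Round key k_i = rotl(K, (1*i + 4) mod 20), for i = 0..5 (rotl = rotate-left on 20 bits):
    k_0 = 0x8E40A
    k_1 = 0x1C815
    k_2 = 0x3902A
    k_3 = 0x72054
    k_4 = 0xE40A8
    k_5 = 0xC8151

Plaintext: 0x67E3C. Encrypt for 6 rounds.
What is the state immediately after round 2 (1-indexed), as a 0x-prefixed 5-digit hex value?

0xB7048

s_0 = plaintext = 0x67E3C
s_1 = Round(s_0, k_0) = 0xCCA5D
s_2 = Round(s_1, k_1) = 0xB7048
s_3 = Round(s_2, k_2) = 0xFD2FA
s_4 = Round(s_3, k_3) = 0x535EB
s_5 = Round(s_4, k_4) = 0x73434
s_6 = Round(s_5, k_5) = 0x79A4E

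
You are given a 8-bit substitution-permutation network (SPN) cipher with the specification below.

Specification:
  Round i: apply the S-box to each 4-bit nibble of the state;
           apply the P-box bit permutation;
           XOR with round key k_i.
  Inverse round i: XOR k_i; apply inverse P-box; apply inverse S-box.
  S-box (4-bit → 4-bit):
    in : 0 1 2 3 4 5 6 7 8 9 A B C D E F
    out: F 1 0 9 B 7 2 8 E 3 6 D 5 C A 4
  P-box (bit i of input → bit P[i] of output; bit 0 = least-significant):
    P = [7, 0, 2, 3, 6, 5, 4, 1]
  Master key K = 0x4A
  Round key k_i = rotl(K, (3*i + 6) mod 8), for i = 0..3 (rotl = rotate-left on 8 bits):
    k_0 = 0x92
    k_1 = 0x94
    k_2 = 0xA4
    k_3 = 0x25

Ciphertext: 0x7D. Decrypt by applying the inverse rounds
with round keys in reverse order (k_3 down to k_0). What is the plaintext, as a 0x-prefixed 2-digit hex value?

s_0 = ciphertext = 0x7D
s_1 = InvRound(s_0, k_3) = 0xC7
s_2 = InvRound(s_1, k_2) = 0x46
s_3 = InvRound(s_2, k_1) = 0xB1
s_4 = InvRound(s_3, k_0) = 0xE6

0xE6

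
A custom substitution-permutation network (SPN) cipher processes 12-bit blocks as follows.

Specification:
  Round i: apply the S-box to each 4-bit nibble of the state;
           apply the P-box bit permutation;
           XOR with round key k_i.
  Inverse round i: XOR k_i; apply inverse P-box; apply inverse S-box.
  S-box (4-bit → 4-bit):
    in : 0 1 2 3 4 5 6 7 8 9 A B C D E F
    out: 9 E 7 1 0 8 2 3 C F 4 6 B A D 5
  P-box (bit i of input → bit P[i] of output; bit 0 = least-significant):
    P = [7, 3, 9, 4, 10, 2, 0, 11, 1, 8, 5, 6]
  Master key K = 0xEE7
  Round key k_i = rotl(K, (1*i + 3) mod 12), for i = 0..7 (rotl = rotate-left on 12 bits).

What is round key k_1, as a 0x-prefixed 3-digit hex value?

K = 0xEE7
k_0 = rotl(K, (1*0+3) mod 12) = rotl(K, 3) = 0x73F
k_1 = rotl(K, (1*1+3) mod 12) = rotl(K, 4) = 0xE7E

0xE7E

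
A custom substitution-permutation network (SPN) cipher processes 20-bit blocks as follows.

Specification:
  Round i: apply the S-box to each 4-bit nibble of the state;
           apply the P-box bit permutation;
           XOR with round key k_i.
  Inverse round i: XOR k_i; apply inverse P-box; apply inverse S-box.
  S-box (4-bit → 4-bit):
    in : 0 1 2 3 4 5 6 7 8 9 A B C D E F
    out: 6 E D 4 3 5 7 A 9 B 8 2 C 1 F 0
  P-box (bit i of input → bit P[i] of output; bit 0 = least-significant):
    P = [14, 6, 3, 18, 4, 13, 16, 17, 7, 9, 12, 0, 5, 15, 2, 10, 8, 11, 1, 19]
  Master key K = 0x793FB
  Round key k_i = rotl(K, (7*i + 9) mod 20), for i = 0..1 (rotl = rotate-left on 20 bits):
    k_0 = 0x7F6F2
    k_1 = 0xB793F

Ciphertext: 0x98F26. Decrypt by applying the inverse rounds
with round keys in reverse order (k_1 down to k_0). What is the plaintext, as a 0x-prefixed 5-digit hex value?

0x2E7FB

s_0 = ciphertext = 0x98F26
s_1 = InvRound(s_0, k_1) = 0xF7195
s_2 = InvRound(s_1, k_0) = 0x2E7FB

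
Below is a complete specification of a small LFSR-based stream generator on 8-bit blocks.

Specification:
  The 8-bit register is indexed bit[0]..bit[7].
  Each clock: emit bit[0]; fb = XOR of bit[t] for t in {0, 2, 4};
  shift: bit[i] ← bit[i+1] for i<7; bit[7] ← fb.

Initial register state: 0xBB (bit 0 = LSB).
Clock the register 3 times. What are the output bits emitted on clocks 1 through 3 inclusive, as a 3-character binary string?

110

reg_0 = 0xBB
clock 1: out=1, reg = 0x5D
clock 2: out=1, reg = 0xAE
clock 3: out=0, reg = 0xD7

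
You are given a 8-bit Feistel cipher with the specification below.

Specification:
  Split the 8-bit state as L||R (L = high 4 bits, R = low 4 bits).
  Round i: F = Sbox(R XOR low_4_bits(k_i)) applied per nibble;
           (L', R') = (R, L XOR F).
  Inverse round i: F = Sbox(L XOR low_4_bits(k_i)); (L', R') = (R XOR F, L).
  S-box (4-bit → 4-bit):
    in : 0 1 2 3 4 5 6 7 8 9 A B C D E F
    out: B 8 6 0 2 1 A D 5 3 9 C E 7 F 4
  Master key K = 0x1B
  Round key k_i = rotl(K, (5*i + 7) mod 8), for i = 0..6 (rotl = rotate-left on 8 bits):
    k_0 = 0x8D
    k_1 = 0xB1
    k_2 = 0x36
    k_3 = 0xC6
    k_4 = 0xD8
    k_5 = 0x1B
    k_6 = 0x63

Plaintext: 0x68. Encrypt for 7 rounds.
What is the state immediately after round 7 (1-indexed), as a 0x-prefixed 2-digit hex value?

0xF2

s_0 = plaintext = 0x68
s_1 = Round(s_0, k_0) = 0x87
s_2 = Round(s_1, k_1) = 0x72
s_3 = Round(s_2, k_2) = 0x25
s_4 = Round(s_3, k_3) = 0x52
s_5 = Round(s_4, k_4) = 0x2C
s_6 = Round(s_5, k_5) = 0xCF
s_7 = Round(s_6, k_6) = 0xF2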